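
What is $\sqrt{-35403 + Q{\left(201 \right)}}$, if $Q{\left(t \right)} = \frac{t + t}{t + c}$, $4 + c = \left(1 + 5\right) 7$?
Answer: $\frac{i \sqrt{2022158685}}{239} \approx 188.15 i$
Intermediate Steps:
$c = 38$ ($c = -4 + \left(1 + 5\right) 7 = -4 + 6 \cdot 7 = -4 + 42 = 38$)
$Q{\left(t \right)} = \frac{2 t}{38 + t}$ ($Q{\left(t \right)} = \frac{t + t}{t + 38} = \frac{2 t}{38 + t}$)
$\sqrt{-35403 + Q{\left(201 \right)}} = \sqrt{-35403 + 2 \cdot 201 \frac{1}{38 + 201}} = \sqrt{-35403 + 2 \cdot 201 \cdot \frac{1}{239}} = \sqrt{-35403 + \frac{402}{239}} = \sqrt{- \frac{8460915}{239}} = \frac{i \sqrt{2022158685}}{239}$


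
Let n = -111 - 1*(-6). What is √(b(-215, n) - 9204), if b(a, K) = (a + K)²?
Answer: 2*√23299 ≈ 305.28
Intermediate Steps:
n = -105 (n = -111 + 6 = -105)
b(a, K) = (K + a)²
√(b(-215, n) - 9204) = √((-105 - 215)² - 9204) = √((-320)² - 9204) = √(102400 - 9204) = √93196 = 2*√23299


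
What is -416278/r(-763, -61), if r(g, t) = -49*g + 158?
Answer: -416278/37545 ≈ -11.087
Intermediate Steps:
r(g, t) = 158 - 49*g
-416278/r(-763, -61) = -416278/(158 - 49*(-763)) = -416278/(158 + 37387) = -416278/37545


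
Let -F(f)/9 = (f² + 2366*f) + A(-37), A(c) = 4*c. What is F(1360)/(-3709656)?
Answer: 1266803/103046 ≈ 12.294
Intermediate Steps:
F(f) = 1332 - 21294*f - 9*f² (F(f) = -9*((f² + 2366*f) + 4*(-37)) = -9*((f² + 2366*f) - 148) = -9*(-148 + f² + 2366*f) = 1332 - 21294*f - 9*f²)
F(1360)/(-3709656) = (1332 - 21294*1360 - 9*1360²)/(-3709656) = (1332 - 28959840 - 9*1849600)*(-1/3709656) = (1332 - 28959840 - 16646400)*(-1/3709656) = -45604908*(-1/3709656) = 1266803/103046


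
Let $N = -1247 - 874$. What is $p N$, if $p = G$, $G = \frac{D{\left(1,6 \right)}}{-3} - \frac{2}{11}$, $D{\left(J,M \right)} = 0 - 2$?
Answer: $- \frac{11312}{11} \approx -1028.4$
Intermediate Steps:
$D{\left(J,M \right)} = -2$ ($D{\left(J,M \right)} = 0 - 2 = -2$)
$N = -2121$
$G = \frac{16}{33}$ ($G = - \frac{2}{-3} - \frac{2}{11} = \left(-2\right) \left(- \frac{1}{3}\right) - \frac{2}{11} = \frac{2}{3} - \frac{2}{11} = \frac{16}{33} \approx 0.48485$)
$p = \frac{16}{33} \approx 0.48485$
$p N = \frac{16}{33} \left(-2121\right) = - \frac{11312}{11}$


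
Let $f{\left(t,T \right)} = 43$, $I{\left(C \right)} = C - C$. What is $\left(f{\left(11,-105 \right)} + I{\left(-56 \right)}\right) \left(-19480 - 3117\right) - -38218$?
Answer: $-933453$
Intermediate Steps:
$I{\left(C \right)} = 0$
$\left(f{\left(11,-105 \right)} + I{\left(-56 \right)}\right) \left(-19480 - 3117\right) - -38218 = \left(43 + 0\right) \left(-19480 - 3117\right) - -38218 = 43 \left(-22597\right) + 38218 = -971671 + 38218 = -933453$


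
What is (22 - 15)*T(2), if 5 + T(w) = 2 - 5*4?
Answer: -161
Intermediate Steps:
T(w) = -23 (T(w) = -5 + (2 - 5*4) = -5 + (2 - 20) = -5 - 18 = -23)
(22 - 15)*T(2) = (22 - 15)*(-23) = 7*(-23) = -161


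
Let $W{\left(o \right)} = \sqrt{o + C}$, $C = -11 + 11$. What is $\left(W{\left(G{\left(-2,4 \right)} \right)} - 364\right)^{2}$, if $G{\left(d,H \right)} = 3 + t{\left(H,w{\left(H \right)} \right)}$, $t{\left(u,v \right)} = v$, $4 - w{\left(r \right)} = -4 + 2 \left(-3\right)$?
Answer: $\left(364 - \sqrt{17}\right)^{2} \approx 1.2951 \cdot 10^{5}$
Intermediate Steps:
$w{\left(r \right)} = 14$ ($w{\left(r \right)} = 4 - \left(-4 + 2 \left(-3\right)\right) = 4 - \left(-4 - 6\right) = 4 - -10 = 4 + 10 = 14$)
$C = 0$
$G{\left(d,H \right)} = 17$ ($G{\left(d,H \right)} = 3 + 14 = 17$)
$W{\left(o \right)} = \sqrt{o}$ ($W{\left(o \right)} = \sqrt{o + 0} = \sqrt{o}$)
$\left(W{\left(G{\left(-2,4 \right)} \right)} - 364\right)^{2} = \left(\sqrt{17} - 364\right)^{2} = \left(-364 + \sqrt{17}\right)^{2}$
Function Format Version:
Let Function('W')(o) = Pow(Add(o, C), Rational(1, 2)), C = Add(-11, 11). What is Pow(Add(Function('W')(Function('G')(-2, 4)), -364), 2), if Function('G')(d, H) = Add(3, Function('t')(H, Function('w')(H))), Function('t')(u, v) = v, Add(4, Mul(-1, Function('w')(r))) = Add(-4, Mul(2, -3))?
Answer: Pow(Add(364, Mul(-1, Pow(17, Rational(1, 2)))), 2) ≈ 1.2951e+5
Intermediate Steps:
Function('w')(r) = 14 (Function('w')(r) = Add(4, Mul(-1, Add(-4, Mul(2, -3)))) = Add(4, Mul(-1, Add(-4, -6))) = Add(4, Mul(-1, -10)) = Add(4, 10) = 14)
C = 0
Function('G')(d, H) = 17 (Function('G')(d, H) = Add(3, 14) = 17)
Function('W')(o) = Pow(o, Rational(1, 2)) (Function('W')(o) = Pow(Add(o, 0), Rational(1, 2)) = Pow(o, Rational(1, 2)))
Pow(Add(Function('W')(Function('G')(-2, 4)), -364), 2) = Pow(Add(Pow(17, Rational(1, 2)), -364), 2) = Pow(Add(-364, Pow(17, Rational(1, 2))), 2)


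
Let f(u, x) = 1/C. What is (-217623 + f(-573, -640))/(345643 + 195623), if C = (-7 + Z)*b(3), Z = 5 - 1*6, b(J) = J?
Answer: -5222953/12990384 ≈ -0.40206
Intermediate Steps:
Z = -1 (Z = 5 - 6 = -1)
C = -24 (C = (-7 - 1)*3 = -8*3 = -24)
f(u, x) = -1/24 (f(u, x) = 1/(-24) = -1/24)
(-217623 + f(-573, -640))/(345643 + 195623) = (-217623 - 1/24)/(345643 + 195623) = -5222953/24/541266 = -5222953/24*1/541266 = -5222953/12990384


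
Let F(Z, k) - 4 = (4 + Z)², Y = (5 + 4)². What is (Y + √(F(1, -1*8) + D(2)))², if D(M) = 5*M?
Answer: (81 + √39)² ≈ 7611.7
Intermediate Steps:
Y = 81 (Y = 9² = 81)
F(Z, k) = 4 + (4 + Z)²
(Y + √(F(1, -1*8) + D(2)))² = (81 + √((4 + (4 + 1)²) + 5*2))² = (81 + √((4 + 5²) + 10))² = (81 + √((4 + 25) + 10))² = (81 + √(29 + 10))² = (81 + √39)²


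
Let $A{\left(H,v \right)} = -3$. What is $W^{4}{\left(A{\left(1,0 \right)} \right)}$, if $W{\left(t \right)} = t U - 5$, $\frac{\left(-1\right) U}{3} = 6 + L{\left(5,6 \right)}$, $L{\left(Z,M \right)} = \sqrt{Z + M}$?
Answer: $19394428 + 5807088 \sqrt{11} \approx 3.8654 \cdot 10^{7}$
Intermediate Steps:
$L{\left(Z,M \right)} = \sqrt{M + Z}$
$U = -18 - 3 \sqrt{11}$ ($U = - 3 \left(6 + \sqrt{6 + 5}\right) = - 3 \left(6 + \sqrt{11}\right) = -18 - 3 \sqrt{11} \approx -27.95$)
$W{\left(t \right)} = -5 + t \left(-18 - 3 \sqrt{11}\right)$ ($W{\left(t \right)} = t \left(-18 - 3 \sqrt{11}\right) - 5 = -5 + t \left(-18 - 3 \sqrt{11}\right)$)
$W^{4}{\left(A{\left(1,0 \right)} \right)} = \left(-5 - - 9 \left(6 + \sqrt{11}\right)\right)^{4} = \left(-5 + \left(54 + 9 \sqrt{11}\right)\right)^{4} = \left(49 + 9 \sqrt{11}\right)^{4}$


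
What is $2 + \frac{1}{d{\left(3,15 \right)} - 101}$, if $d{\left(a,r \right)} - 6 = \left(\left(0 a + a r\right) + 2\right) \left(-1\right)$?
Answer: $\frac{283}{142} \approx 1.993$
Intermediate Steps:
$d{\left(a,r \right)} = 4 - a r$ ($d{\left(a,r \right)} = 6 + \left(\left(0 a + a r\right) + 2\right) \left(-1\right) = 6 + \left(\left(0 + a r\right) + 2\right) \left(-1\right) = 6 + \left(a r + 2\right) \left(-1\right) = 6 + \left(2 + a r\right) \left(-1\right) = 6 - \left(2 + a r\right) = 4 - a r$)
$2 + \frac{1}{d{\left(3,15 \right)} - 101} = 2 + \frac{1}{\left(4 - 3 \cdot 15\right) - 101} = 2 + \frac{1}{\left(4 - 45\right) - 101} = 2 + \frac{1}{-41 - 101} = 2 + \frac{1}{-142} = 2 - \frac{1}{142} = \frac{283}{142}$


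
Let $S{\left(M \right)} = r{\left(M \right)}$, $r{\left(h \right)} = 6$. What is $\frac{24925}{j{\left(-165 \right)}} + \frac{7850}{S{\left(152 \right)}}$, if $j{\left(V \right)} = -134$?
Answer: $\frac{451175}{402} \approx 1122.3$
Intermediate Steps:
$S{\left(M \right)} = 6$
$\frac{24925}{j{\left(-165 \right)}} + \frac{7850}{S{\left(152 \right)}} = \frac{24925}{-134} + \frac{7850}{6} = 24925 \left(- \frac{1}{134}\right) + 7850 \cdot \frac{1}{6} = - \frac{24925}{134} + \frac{3925}{3} = \frac{451175}{402}$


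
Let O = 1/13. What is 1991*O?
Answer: 1991/13 ≈ 153.15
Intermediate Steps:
O = 1/13 ≈ 0.076923
1991*O = 1991*(1/13) = 1991/13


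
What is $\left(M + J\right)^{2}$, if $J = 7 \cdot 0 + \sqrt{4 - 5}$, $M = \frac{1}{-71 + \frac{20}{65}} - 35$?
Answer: $\frac{1034579123}{844561} - \frac{64356 i}{919} \approx 1225.0 - 70.028 i$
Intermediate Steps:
$M = - \frac{32178}{919}$ ($M = \frac{1}{-71 + 20 \cdot \frac{1}{65}} - 35 = \frac{1}{-71 + \frac{4}{13}} - 35 = \frac{1}{- \frac{919}{13}} - 35 = - \frac{13}{919} - 35 = - \frac{32178}{919} \approx -35.014$)
$J = i$ ($J = 0 + \sqrt{-1} = 0 + i = i \approx 1.0 i$)
$\left(M + J\right)^{2} = \left(- \frac{32178}{919} + i\right)^{2}$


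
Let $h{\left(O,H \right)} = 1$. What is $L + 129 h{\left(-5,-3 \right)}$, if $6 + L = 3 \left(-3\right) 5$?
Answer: $78$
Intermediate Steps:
$L = -51$ ($L = -6 + 3 \left(-3\right) 5 = -6 - 45 = -51$)
$L + 129 h{\left(-5,-3 \right)} = -51 + 129 \cdot 1 = -51 + 129 = 78$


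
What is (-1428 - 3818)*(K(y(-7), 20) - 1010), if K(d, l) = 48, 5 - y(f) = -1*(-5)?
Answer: 5046652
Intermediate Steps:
y(f) = 0 (y(f) = 5 - (-1)*(-5) = 5 - 1*5 = 5 - 5 = 0)
(-1428 - 3818)*(K(y(-7), 20) - 1010) = (-1428 - 3818)*(48 - 1010) = -5246*(-962) = 5046652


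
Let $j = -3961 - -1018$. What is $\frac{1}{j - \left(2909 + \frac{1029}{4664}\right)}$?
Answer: $- \frac{4664}{27294757} \approx -0.00017088$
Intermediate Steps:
$j = -2943$ ($j = -3961 + 1018 = -2943$)
$\frac{1}{j - \left(2909 + \frac{1029}{4664}\right)} = \frac{1}{-2943 - \left(2909 + \frac{1029}{4664}\right)} = \frac{1}{-2943 - \frac{13568605}{4664}} = \frac{1}{- \frac{27294757}{4664}} = - \frac{4664}{27294757}$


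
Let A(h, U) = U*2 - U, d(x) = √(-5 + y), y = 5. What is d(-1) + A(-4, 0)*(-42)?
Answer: 0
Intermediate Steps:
d(x) = 0 (d(x) = √(-5 + 5) = √0 = 0)
A(h, U) = U (A(h, U) = 2*U - U = U)
d(-1) + A(-4, 0)*(-42) = 0 + 0*(-42) = 0 + 0 = 0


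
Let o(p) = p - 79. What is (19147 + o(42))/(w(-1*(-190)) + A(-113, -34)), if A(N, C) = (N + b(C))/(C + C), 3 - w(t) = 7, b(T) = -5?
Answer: -92820/11 ≈ -8438.2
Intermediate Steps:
w(t) = -4 (w(t) = 3 - 1*7 = 3 - 7 = -4)
A(N, C) = (-5 + N)/(2*C) (A(N, C) = (N - 5)/(C + C) = (-5 + N)/((2*C)) = (-5 + N)*(1/(2*C)) = (-5 + N)/(2*C))
o(p) = -79 + p
(19147 + o(42))/(w(-1*(-190)) + A(-113, -34)) = (19147 + (-79 + 42))/(-4 + (1/2)*(-5 - 113)/(-34)) = (19147 - 37)/(-4 + (1/2)*(-1/34)*(-118)) = 19110/(-4 + 59/34) = 19110/(-77/34) = 19110*(-34/77) = -92820/11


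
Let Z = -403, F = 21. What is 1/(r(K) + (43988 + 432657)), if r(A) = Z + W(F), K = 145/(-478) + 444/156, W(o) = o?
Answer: 1/476263 ≈ 2.0997e-6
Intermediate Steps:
K = 15801/6214 (K = 145*(-1/478) + 444*(1/156) = -145/478 + 37/13 = 15801/6214 ≈ 2.5428)
r(A) = -382 (r(A) = -403 + 21 = -382)
1/(r(K) + (43988 + 432657)) = 1/(-382 + (43988 + 432657)) = 1/(-382 + 476645) = 1/476263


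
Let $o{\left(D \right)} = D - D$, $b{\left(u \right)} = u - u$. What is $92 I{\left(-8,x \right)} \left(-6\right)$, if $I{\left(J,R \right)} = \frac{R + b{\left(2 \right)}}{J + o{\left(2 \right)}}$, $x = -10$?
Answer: $-690$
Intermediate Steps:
$b{\left(u \right)} = 0$
$o{\left(D \right)} = 0$
$I{\left(J,R \right)} = \frac{R}{J}$ ($I{\left(J,R \right)} = \frac{R + 0}{J + 0} = \frac{R}{J}$)
$92 I{\left(-8,x \right)} \left(-6\right) = 92 \left(- \frac{10}{-8}\right) \left(-6\right) = 92 \left(\left(-10\right) \left(- \frac{1}{8}\right)\right) \left(-6\right) = 92 \cdot \frac{5}{4} \left(-6\right) = 115 \left(-6\right) = -690$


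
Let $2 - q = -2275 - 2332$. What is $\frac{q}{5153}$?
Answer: $\frac{4609}{5153} \approx 0.89443$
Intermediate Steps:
$q = 4609$ ($q = 2 - \left(-2275 - 2332\right) = 2 - -4607 = 2 + 4607 = 4609$)
$\frac{q}{5153} = \frac{4609}{5153}$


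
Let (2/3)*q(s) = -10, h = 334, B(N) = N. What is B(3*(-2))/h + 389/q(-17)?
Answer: -65008/2505 ≈ -25.951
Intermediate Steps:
q(s) = -15 (q(s) = (3/2)*(-10) = -15)
B(3*(-2))/h + 389/q(-17) = (3*(-2))/334 + 389/(-15) = -6*1/334 + 389*(-1/15) = -3/167 - 389/15 = -65008/2505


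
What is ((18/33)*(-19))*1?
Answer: -114/11 ≈ -10.364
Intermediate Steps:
((18/33)*(-19))*1 = ((18*(1/33))*(-19))*1 = ((6/11)*(-19))*1 = -114/11*1 = -114/11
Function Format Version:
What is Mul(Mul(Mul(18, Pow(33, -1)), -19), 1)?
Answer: Rational(-114, 11) ≈ -10.364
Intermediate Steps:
Mul(Mul(Mul(18, Pow(33, -1)), -19), 1) = Mul(Mul(Mul(18, Rational(1, 33)), -19), 1) = Mul(Mul(Rational(6, 11), -19), 1) = Mul(Rational(-114, 11), 1) = Rational(-114, 11)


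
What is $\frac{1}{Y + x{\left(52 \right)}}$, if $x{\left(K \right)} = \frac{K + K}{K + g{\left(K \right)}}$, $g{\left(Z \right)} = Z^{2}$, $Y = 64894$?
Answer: $\frac{53}{3439384} \approx 1.541 \cdot 10^{-5}$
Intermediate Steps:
$x{\left(K \right)} = \frac{2 K}{K + K^{2}}$ ($x{\left(K \right)} = \frac{K + K}{K + K^{2}} = \frac{2 K}{K + K^{2}}$)
$\frac{1}{Y + x{\left(52 \right)}} = \frac{1}{64894 + \frac{2}{1 + 52}} = \frac{1}{64894 + \frac{2}{53}} = \frac{1}{\frac{3439384}{53}} = \frac{53}{3439384}$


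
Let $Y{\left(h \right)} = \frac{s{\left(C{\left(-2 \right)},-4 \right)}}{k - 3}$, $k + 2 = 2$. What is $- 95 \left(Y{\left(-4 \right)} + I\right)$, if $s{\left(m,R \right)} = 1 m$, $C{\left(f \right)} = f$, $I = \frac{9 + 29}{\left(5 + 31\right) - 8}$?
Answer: $- \frac{8075}{42} \approx -192.26$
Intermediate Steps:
$k = 0$ ($k = -2 + 2 = 0$)
$I = \frac{19}{14}$ ($I = \frac{38}{36 - 8} = \frac{38}{28} = 38 \cdot \frac{1}{28} = \frac{19}{14} \approx 1.3571$)
$s{\left(m,R \right)} = m$
$Y{\left(h \right)} = \frac{2}{3}$ ($Y{\left(h \right)} = - \frac{2}{0 - 3} = - \frac{2}{-3} = \left(-2\right) \left(- \frac{1}{3}\right) = \frac{2}{3}$)
$- 95 \left(Y{\left(-4 \right)} + I\right) = - 95 \left(\frac{2}{3} + \frac{19}{14}\right) = \left(-95\right) \frac{85}{42} = - \frac{8075}{42}$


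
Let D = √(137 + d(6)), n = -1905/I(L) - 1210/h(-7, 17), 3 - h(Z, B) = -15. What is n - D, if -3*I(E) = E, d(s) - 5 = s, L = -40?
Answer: -15127/72 - 2*√37 ≈ -222.26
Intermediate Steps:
d(s) = 5 + s
I(E) = -E/3
h(Z, B) = 18 (h(Z, B) = 3 - 1*(-15) = 3 + 15 = 18)
n = -15127/72 (n = -1905/((-⅓*(-40))) - 1210/18 = -1905/40/3 - 1210*1/18 = -1905*3/40 - 605/9 = -1143/8 - 605/9 = -15127/72 ≈ -210.10)
D = 2*√37 (D = √(137 + (5 + 6)) = √(137 + 11) = √148 = 2*√37 ≈ 12.166)
n - D = -15127/72 - 2*√37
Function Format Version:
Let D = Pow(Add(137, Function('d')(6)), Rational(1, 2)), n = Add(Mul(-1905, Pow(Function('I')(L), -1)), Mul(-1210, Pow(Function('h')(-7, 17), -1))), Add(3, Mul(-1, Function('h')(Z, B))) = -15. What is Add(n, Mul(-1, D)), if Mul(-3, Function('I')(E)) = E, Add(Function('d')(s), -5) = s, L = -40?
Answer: Add(Rational(-15127, 72), Mul(-2, Pow(37, Rational(1, 2)))) ≈ -222.26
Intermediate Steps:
Function('d')(s) = Add(5, s)
Function('I')(E) = Mul(Rational(-1, 3), E)
Function('h')(Z, B) = 18 (Function('h')(Z, B) = Add(3, Mul(-1, -15)) = Add(3, 15) = 18)
n = Rational(-15127, 72) (n = Add(Mul(-1905, Pow(Mul(Rational(-1, 3), -40), -1)), Mul(-1210, Pow(18, -1))) = Add(Mul(-1905, Pow(Rational(40, 3), -1)), Mul(-1210, Rational(1, 18))) = Add(Mul(-1905, Rational(3, 40)), Rational(-605, 9)) = Add(Rational(-1143, 8), Rational(-605, 9)) = Rational(-15127, 72) ≈ -210.10)
D = Mul(2, Pow(37, Rational(1, 2))) (D = Pow(Add(137, Add(5, 6)), Rational(1, 2)) = Pow(Add(137, 11), Rational(1, 2)) = Pow(148, Rational(1, 2)) = Mul(2, Pow(37, Rational(1, 2))) ≈ 12.166)
Add(n, Mul(-1, D)) = Add(Rational(-15127, 72), Mul(-1, Mul(2, Pow(37, Rational(1, 2))))) = Add(Rational(-15127, 72), Mul(-2, Pow(37, Rational(1, 2))))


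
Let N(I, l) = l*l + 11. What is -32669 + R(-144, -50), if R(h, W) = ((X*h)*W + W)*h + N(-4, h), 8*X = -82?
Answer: 10622478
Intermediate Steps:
X = -41/4 (X = (⅛)*(-82) = -41/4 ≈ -10.250)
N(I, l) = 11 + l² (N(I, l) = l² + 11 = 11 + l²)
R(h, W) = 11 + h² + h*(W - 41*W*h/4) (R(h, W) = ((-41*h/4)*W + W)*h + (11 + h²) = (-41*W*h/4 + W)*h + (11 + h²) = (W - 41*W*h/4)*h + (11 + h²) = h*(W - 41*W*h/4) + (11 + h²) = 11 + h² + h*(W - 41*W*h/4))
-32669 + R(-144, -50) = -32669 + (11 + (-144)² - 50*(-144) - 41/4*(-50)*(-144)²) = -32669 + (11 + 20736 + 7200 - 41/4*(-50)*20736) = -32669 + (11 + 20736 + 7200 + 10627200) = -32669 + 10655147 = 10622478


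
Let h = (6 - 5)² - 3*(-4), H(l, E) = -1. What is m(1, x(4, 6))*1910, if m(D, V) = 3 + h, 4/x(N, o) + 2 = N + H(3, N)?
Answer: 30560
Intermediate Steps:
x(N, o) = 4/(-3 + N) (x(N, o) = 4/(-2 + (N - 1)) = 4/(-2 + (-1 + N)) = 4/(-3 + N))
h = 13 (h = 1² + 12 = 1 + 12 = 13)
m(D, V) = 16 (m(D, V) = 3 + 13 = 16)
m(1, x(4, 6))*1910 = 16*1910 = 30560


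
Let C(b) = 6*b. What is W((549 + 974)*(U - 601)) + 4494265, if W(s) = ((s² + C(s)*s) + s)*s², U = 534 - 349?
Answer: 1127900730518276674753465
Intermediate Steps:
U = 185
W(s) = s²*(s + 7*s²) (W(s) = ((s² + (6*s)*s) + s)*s² = ((s² + 6*s²) + s)*s² = (7*s² + s)*s² = (s + 7*s²)*s² = s²*(s + 7*s²))
W((549 + 974)*(U - 601)) + 4494265 = ((549 + 974)*(185 - 601))³*(1 + 7*((549 + 974)*(185 - 601))) + 4494265 = (1523*(-416))³*(1 + 7*(1523*(-416))) + 4494265 = (-633568)³*(1 + 7*(-633568)) + 4494265 = -254319523902226432*(1 - 4434976) + 4494265 = -254319523902226432*(-4434975) + 4494265 = 1127900730518276670259200 + 4494265 = 1127900730518276674753465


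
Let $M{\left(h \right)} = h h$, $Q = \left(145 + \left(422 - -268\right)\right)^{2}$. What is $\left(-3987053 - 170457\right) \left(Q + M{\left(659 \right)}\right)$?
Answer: $-4704247510060$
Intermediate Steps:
$Q = 697225$ ($Q = \left(145 + \left(422 + 268\right)\right)^{2} = \left(145 + 690\right)^{2} = 835^{2} = 697225$)
$M{\left(h \right)} = h^{2}$
$\left(-3987053 - 170457\right) \left(Q + M{\left(659 \right)}\right) = \left(-3987053 - 170457\right) \left(697225 + 659^{2}\right) = - 4157510 \left(697225 + 434281\right) = \left(-4157510\right) 1131506 = -4704247510060$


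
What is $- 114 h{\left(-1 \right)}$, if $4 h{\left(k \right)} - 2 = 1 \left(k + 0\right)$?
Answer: $- \frac{57}{2} \approx -28.5$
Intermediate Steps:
$h{\left(k \right)} = \frac{1}{2} + \frac{k}{4}$ ($h{\left(k \right)} = \frac{1}{2} + \frac{1 \left(k + 0\right)}{4} = \frac{1}{2} + \frac{1 k}{4} = \frac{1}{2} + \frac{k}{4}$)
$- 114 h{\left(-1 \right)} = - 114 \left(\frac{1}{2} + \frac{1}{4} \left(-1\right)\right) = - 114 \left(\frac{1}{2} - \frac{1}{4}\right) = \left(-114\right) \frac{1}{4} = - \frac{57}{2}$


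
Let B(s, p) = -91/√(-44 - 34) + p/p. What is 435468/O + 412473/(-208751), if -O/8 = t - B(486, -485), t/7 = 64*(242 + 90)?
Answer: -64889111811064836/27708063397388237 - 762069*I*√78/265465203974 ≈ -2.3419 - 2.5353e-5*I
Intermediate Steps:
B(s, p) = 1 + 7*I*√78/6 (B(s, p) = -91*(-I*√78/78) + 1 = -(-7)*I*√78/6 + 1 = 7*I*√78/6 + 1 = 1 + 7*I*√78/6)
t = 148736 (t = 7*(64*(242 + 90)) = 7*(64*332) = 7*21248 = 148736)
O = -1189880 + 28*I*√78/3 (O = -8*(148736 - (1 + 7*I*√78/6)) = -8*(148736 + (-1 - 7*I*√78/6)) = -8*(148735 - 7*I*√78/6) = -1189880 + 28*I*√78/3 ≈ -1.1899e+6 + 82.43*I)
435468/O + 412473/(-208751) = 435468/(-1189880 + 28*I*√78/3) + 412473/(-208751) = 435468/(-1189880 + 28*I*√78/3) + 412473*(-1/208751) = 435468/(-1189880 + 28*I*√78/3) - 412473/208751 = -412473/208751 + 435468/(-1189880 + 28*I*√78/3)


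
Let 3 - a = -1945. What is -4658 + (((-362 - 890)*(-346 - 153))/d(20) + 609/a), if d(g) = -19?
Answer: -1389399429/37012 ≈ -37539.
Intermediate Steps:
a = 1948 (a = 3 - 1*(-1945) = 3 + 1945 = 1948)
-4658 + (((-362 - 890)*(-346 - 153))/d(20) + 609/a) = -4658 + (((-362 - 890)*(-346 - 153))/(-19) + 609/1948) = -4658 + (-1252*(-499)*(-1/19) + 609*(1/1948)) = -4658 + (624748*(-1/19) + 609/1948) = -4658 + (-624748/19 + 609/1948) = -4658 - 1216997533/37012 = -1389399429/37012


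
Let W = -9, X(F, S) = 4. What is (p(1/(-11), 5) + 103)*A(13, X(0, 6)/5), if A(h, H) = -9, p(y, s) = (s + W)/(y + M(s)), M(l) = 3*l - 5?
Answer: -100647/109 ≈ -923.37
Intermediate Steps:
M(l) = -5 + 3*l
p(y, s) = (-9 + s)/(-5 + y + 3*s) (p(y, s) = (s - 9)/(y + (-5 + 3*s)) = (-9 + s)/(-5 + y + 3*s))
(p(1/(-11), 5) + 103)*A(13, X(0, 6)/5) = ((-9 + 5)/(-5 + 1/(-11) + 3*5) + 103)*(-9) = (-4/(-5 + 1*(-1/11) + 15) + 103)*(-9) = (-4/(-5 - 1/11 + 15) + 103)*(-9) = (-4/(109/11) + 103)*(-9) = ((11/109)*(-4) + 103)*(-9) = (-44/109 + 103)*(-9) = (11183/109)*(-9) = -100647/109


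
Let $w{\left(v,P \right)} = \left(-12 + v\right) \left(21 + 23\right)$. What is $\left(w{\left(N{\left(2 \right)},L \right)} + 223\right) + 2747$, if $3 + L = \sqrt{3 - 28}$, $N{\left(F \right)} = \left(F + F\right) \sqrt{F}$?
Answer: $2442 + 176 \sqrt{2} \approx 2690.9$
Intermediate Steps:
$N{\left(F \right)} = 2 F^{\frac{3}{2}}$ ($N{\left(F \right)} = 2 F \sqrt{F} = 2 F^{\frac{3}{2}}$)
$L = -3 + 5 i$ ($L = -3 + \sqrt{3 - 28} = -3 + \sqrt{-25} = -3 + 5 i \approx -3.0 + 5.0 i$)
$w{\left(v,P \right)} = -528 + 44 v$ ($w{\left(v,P \right)} = \left(-12 + v\right) 44 = -528 + 44 v$)
$\left(w{\left(N{\left(2 \right)},L \right)} + 223\right) + 2747 = \left(\left(-528 + 44 \cdot 2 \cdot 2^{\frac{3}{2}}\right) + 223\right) + 2747 = \left(\left(-528 + 44 \cdot 2 \cdot 2 \sqrt{2}\right) + 223\right) + 2747 = \left(\left(-528 + 44 \cdot 4 \sqrt{2}\right) + 223\right) + 2747 = \left(\left(-528 + 176 \sqrt{2}\right) + 223\right) + 2747 = \left(-305 + 176 \sqrt{2}\right) + 2747 = 2442 + 176 \sqrt{2}$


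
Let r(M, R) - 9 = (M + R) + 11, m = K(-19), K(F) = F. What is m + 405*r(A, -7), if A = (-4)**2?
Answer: 11726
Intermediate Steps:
m = -19
A = 16
r(M, R) = 20 + M + R (r(M, R) = 9 + ((M + R) + 11) = 9 + (11 + M + R) = 20 + M + R)
m + 405*r(A, -7) = -19 + 405*(20 + 16 - 7) = -19 + 405*29 = -19 + 11745 = 11726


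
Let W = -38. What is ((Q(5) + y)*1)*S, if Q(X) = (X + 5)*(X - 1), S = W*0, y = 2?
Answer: 0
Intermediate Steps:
S = 0 (S = -38*0 = 0)
Q(X) = (-1 + X)*(5 + X) (Q(X) = (5 + X)*(-1 + X) = (-1 + X)*(5 + X))
((Q(5) + y)*1)*S = (((-5 + 5² + 4*5) + 2)*1)*0 = (((-5 + 25 + 20) + 2)*1)*0 = ((40 + 2)*1)*0 = (42*1)*0 = 42*0 = 0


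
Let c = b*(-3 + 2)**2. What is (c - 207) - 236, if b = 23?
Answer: -420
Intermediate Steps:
c = 23 (c = 23*(-3 + 2)**2 = 23*(-1)**2 = 23*1 = 23)
(c - 207) - 236 = (23 - 207) - 236 = -184 - 236 = -420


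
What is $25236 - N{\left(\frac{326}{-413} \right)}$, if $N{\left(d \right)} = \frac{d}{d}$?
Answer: $25235$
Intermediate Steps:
$N{\left(d \right)} = 1$
$25236 - N{\left(\frac{326}{-413} \right)} = 25236 - 1 = 25235$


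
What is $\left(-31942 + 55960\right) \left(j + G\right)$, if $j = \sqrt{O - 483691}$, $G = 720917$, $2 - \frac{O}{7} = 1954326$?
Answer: $17314984506 + 24018 i \sqrt{14163959} \approx 1.7315 \cdot 10^{10} + 9.0392 \cdot 10^{7} i$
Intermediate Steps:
$O = -13680268$ ($O = 14 - 13680282 = -13680268$)
$j = i \sqrt{14163959}$ ($j = \sqrt{-13680268 - 483691} = \sqrt{-14163959} = i \sqrt{14163959} \approx 3763.5 i$)
$\left(-31942 + 55960\right) \left(j + G\right) = \left(-31942 + 55960\right) \left(i \sqrt{14163959} + 720917\right) = 24018 \left(720917 + i \sqrt{14163959}\right) = 17314984506 + 24018 i \sqrt{14163959}$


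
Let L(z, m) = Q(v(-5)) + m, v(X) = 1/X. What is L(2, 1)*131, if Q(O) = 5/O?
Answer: -3144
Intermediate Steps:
L(z, m) = -25 + m (L(z, m) = 5/(1/(-5)) + m = 5/(-⅕) + m = 5*(-5) + m = -25 + m)
L(2, 1)*131 = (-25 + 1)*131 = -24*131 = -3144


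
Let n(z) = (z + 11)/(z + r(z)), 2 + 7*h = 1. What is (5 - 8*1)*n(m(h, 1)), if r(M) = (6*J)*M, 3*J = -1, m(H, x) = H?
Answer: -228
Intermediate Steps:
h = -⅐ (h = -2/7 + (⅐)*1 = -2/7 + ⅐ = -⅐ ≈ -0.14286)
J = -⅓ (J = (⅓)*(-1) = -⅓ ≈ -0.33333)
r(M) = -2*M (r(M) = (6*(-⅓))*M = -2*M)
n(z) = -(11 + z)/z (n(z) = (z + 11)/(z - 2*z) = (11 + z)/((-z)) = (11 + z)*(-1/z) = -(11 + z)/z)
(5 - 8*1)*n(m(h, 1)) = (5 - 8*1)*((-11 - 1*(-⅐))/(-⅐)) = (5 - 8)*(-7*(-11 + ⅐)) = -(-21)*(-76)/7 = -3*76 = -228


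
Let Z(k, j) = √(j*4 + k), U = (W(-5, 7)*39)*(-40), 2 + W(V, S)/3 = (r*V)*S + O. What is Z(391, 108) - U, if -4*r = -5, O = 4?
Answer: -195390 + √823 ≈ -1.9536e+5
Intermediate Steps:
r = 5/4 (r = -¼*(-5) = 5/4 ≈ 1.2500)
W(V, S) = 6 + 15*S*V/4 (W(V, S) = -6 + 3*((5*V/4)*S + 4) = -6 + 3*(5*S*V/4 + 4) = -6 + 3*(4 + 5*S*V/4) = -6 + (12 + 15*S*V/4) = 6 + 15*S*V/4)
U = 195390 (U = ((6 + (15/4)*7*(-5))*39)*(-40) = ((6 - 525/4)*39)*(-40) = -501/4*39*(-40) = -19539/4*(-40) = 195390)
Z(k, j) = √(k + 4*j) (Z(k, j) = √(4*j + k) = √(k + 4*j))
Z(391, 108) - U = √(391 + 4*108) - 1*195390 = √(391 + 432) - 195390 = √823 - 195390 = -195390 + √823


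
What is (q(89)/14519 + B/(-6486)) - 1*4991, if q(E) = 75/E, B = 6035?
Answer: -41838121658801/8381150826 ≈ -4991.9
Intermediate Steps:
(q(89)/14519 + B/(-6486)) - 1*4991 = ((75/89)/14519 + 6035/(-6486)) - 1*4991 = ((75*(1/89))*(1/14519) + 6035*(-1/6486)) - 4991 = ((75/89)*(1/14519) - 6035/6486) - 4991 = (75/1292191 - 6035/6486) - 4991 = -7797886235/8381150826 - 4991 = -41838121658801/8381150826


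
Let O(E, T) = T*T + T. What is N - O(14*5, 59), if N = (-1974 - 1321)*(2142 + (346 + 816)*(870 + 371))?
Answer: -4758589820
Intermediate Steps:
O(E, T) = T + T² (O(E, T) = T² + T = T + T²)
N = -4758586280 (N = -3295*(2142 + 1162*1241) = -3295*(2142 + 1442042) = -3295*1444184 = -4758586280)
N - O(14*5, 59) = -4758586280 - 59*(1 + 59) = -4758586280 - 59*60 = -4758586280 - 1*3540 = -4758586280 - 3540 = -4758589820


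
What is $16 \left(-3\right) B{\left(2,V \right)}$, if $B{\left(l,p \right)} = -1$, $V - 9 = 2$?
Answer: $48$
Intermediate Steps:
$V = 11$ ($V = 9 + 2 = 11$)
$16 \left(-3\right) B{\left(2,V \right)} = 16 \left(-3\right) \left(-1\right) = \left(-48\right) \left(-1\right) = 48$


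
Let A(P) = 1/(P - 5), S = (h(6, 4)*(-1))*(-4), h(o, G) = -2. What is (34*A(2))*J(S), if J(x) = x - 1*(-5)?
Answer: 34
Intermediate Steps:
S = -8 (S = -2*(-1)*(-4) = 2*(-4) = -8)
J(x) = 5 + x (J(x) = x + 5 = 5 + x)
A(P) = 1/(-5 + P)
(34*A(2))*J(S) = (34/(-5 + 2))*(5 - 8) = (34/(-3))*(-3) = (34*(-1/3))*(-3) = -34/3*(-3) = 34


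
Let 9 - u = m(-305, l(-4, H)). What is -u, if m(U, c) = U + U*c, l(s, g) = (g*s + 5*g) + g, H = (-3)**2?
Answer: -5804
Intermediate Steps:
H = 9
l(s, g) = 6*g + g*s (l(s, g) = (5*g + g*s) + g = 6*g + g*s)
u = 5804 (u = 9 - (-305)*(1 + 9*(6 - 4)) = 9 - (-305)*(1 + 9*2) = 9 - (-305)*(1 + 18) = 9 - (-305)*19 = 9 - 1*(-5795) = 9 + 5795 = 5804)
-u = -1*5804 = -5804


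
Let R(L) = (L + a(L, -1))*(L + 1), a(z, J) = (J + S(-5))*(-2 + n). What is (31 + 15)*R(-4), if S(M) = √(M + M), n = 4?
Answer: 828 - 276*I*√10 ≈ 828.0 - 872.79*I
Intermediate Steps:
S(M) = √2*√M (S(M) = √(2*M) = √2*√M)
a(z, J) = 2*J + 2*I*√10 (a(z, J) = (J + √2*√(-5))*(-2 + 4) = (J + √2*(I*√5))*2 = (J + I*√10)*2 = 2*J + 2*I*√10)
R(L) = (1 + L)*(-2 + L + 2*I*√10) (R(L) = (L + (2*(-1) + 2*I*√10))*(L + 1) = (L + (-2 + 2*I*√10))*(1 + L) = (-2 + L + 2*I*√10)*(1 + L) = (1 + L)*(-2 + L + 2*I*√10))
(31 + 15)*R(-4) = (31 + 15)*(-2 + (-4)² - 1*(-4) + 2*I*√10 + 2*I*(-4)*√10) = 46*(-2 + 16 + 4 + 2*I*√10 - 8*I*√10) = 46*(18 - 6*I*√10) = 828 - 276*I*√10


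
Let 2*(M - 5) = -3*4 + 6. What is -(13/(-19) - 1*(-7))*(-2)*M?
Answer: 480/19 ≈ 25.263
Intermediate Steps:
M = 2 (M = 5 + (-3*4 + 6)/2 = 5 + (-12 + 6)/2 = 5 + (½)*(-6) = 5 - 3 = 2)
-(13/(-19) - 1*(-7))*(-2)*M = -(13/(-19) - 1*(-7))*(-2)*2 = -(13*(-1/19) + 7)*(-2)*2 = -(-13/19 + 7)*(-2)*2 = -(120/19)*(-2)*2 = -(-240)*2/19 = -1*(-480/19) = 480/19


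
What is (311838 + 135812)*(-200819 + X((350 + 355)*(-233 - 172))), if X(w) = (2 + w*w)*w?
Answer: -10420078949009849814100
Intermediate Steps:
X(w) = w*(2 + w**2) (X(w) = (2 + w**2)*w = w*(2 + w**2))
(311838 + 135812)*(-200819 + X((350 + 355)*(-233 - 172))) = (311838 + 135812)*(-200819 + ((350 + 355)*(-233 - 172))*(2 + ((350 + 355)*(-233 - 172))**2)) = 447650*(-200819 + (705*(-405))*(2 + (705*(-405))**2)) = 447650*(-200819 - 285525*(2 + (-285525)**2)) = 447650*(-200819 - 285525*(2 + 81524525625)) = 447650*(-200819 - 285525*81524525627) = 447650*(-200819 - 23277290179649175) = 447650*(-23277290179849994) = -10420078949009849814100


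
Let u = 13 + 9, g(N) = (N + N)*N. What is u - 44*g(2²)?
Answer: -1386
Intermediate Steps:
g(N) = 2*N² (g(N) = (2*N)*N = 2*N²)
u = 22
u - 44*g(2²) = 22 - 88*(2²)² = 22 - 88*4² = 22 - 88*16 = 22 - 44*32 = 22 - 1408 = -1386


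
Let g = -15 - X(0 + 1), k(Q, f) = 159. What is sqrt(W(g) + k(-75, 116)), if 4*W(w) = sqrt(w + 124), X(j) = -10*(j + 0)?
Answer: sqrt(636 + sqrt(119))/2 ≈ 12.717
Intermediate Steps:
X(j) = -10*j
g = -5 (g = -15 - (-10)*(0 + 1) = -15 - (-10) = -15 - 1*(-10) = -15 + 10 = -5)
W(w) = sqrt(124 + w)/4 (W(w) = sqrt(w + 124)/4 = sqrt(124 + w)/4)
sqrt(W(g) + k(-75, 116)) = sqrt(sqrt(124 - 5)/4 + 159) = sqrt(sqrt(119)/4 + 159) = sqrt(159 + sqrt(119)/4)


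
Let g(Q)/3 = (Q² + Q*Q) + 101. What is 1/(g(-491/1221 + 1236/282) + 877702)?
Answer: 1097755923/963939567064817 ≈ 1.1388e-6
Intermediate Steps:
g(Q) = 303 + 6*Q² (g(Q) = 3*((Q² + Q*Q) + 101) = 3*((Q² + Q²) + 101) = 3*(2*Q² + 101) = 3*(101 + 2*Q²) = 303 + 6*Q²)
1/(g(-491/1221 + 1236/282) + 877702) = 1/((303 + 6*(-491/1221 + 1236/282)²) + 877702) = 1/((303 + 6*(-491*1/1221 + 1236*(1/282))²) + 877702) = 1/((303 + 6*(-491/1221 + 206/47)²) + 877702) = 1/((303 + 6*(228449/57387)²) + 877702) = 1/((303 + 6*(52188945601/3293267769)) + 877702) = 1/((303 + 104377891202/1097755923) + 877702) = 1/(436997935871/1097755923 + 877702) = 1/(963939567064817/1097755923) = 1097755923/963939567064817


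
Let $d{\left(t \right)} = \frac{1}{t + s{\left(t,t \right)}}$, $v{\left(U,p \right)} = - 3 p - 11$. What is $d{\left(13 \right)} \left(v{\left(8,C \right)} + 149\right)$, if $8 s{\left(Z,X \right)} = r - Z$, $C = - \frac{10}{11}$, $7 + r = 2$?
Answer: $\frac{144}{11} \approx 13.091$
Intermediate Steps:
$r = -5$ ($r = -7 + 2 = -5$)
$C = - \frac{10}{11}$ ($C = \left(-10\right) \frac{1}{11} = - \frac{10}{11} \approx -0.90909$)
$s{\left(Z,X \right)} = - \frac{5}{8} - \frac{Z}{8}$ ($s{\left(Z,X \right)} = \frac{-5 - Z}{8} = - \frac{5}{8} - \frac{Z}{8}$)
$v{\left(U,p \right)} = -11 - 3 p$
$d{\left(t \right)} = \frac{1}{- \frac{5}{8} + \frac{7 t}{8}}$ ($d{\left(t \right)} = \frac{1}{t - \left(\frac{5}{8} + \frac{t}{8}\right)} = \frac{1}{- \frac{5}{8} + \frac{7 t}{8}}$)
$d{\left(13 \right)} \left(v{\left(8,C \right)} + 149\right) = \frac{8}{-5 + 7 \cdot 13} \left(\left(-11 - - \frac{30}{11}\right) + 149\right) = \frac{8}{-5 + 91} \left(\left(-11 + \frac{30}{11}\right) + 149\right) = \frac{8}{86} \left(- \frac{91}{11} + 149\right) = 8 \cdot \frac{1}{86} \cdot \frac{1548}{11} = \frac{4}{43} \cdot \frac{1548}{11} = \frac{144}{11}$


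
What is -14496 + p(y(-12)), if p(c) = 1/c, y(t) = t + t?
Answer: -347905/24 ≈ -14496.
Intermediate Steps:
y(t) = 2*t
-14496 + p(y(-12)) = -14496 + 1/(2*(-12)) = -14496 + 1/(-24) = -14496 - 1/24 = -347905/24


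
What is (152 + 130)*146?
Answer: 41172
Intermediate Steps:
(152 + 130)*146 = 282*146 = 41172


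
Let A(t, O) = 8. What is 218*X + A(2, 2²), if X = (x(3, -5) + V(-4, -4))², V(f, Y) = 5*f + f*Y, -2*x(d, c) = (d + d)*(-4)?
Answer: 13960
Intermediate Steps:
x(d, c) = 4*d (x(d, c) = -(d + d)*(-4)/2 = -2*d*(-4)/2 = -(-4)*d = 4*d)
V(f, Y) = 5*f + Y*f
X = 64 (X = (4*3 - 4*(5 - 4))² = (12 - 4*1)² = (12 - 4)² = 8² = 64)
218*X + A(2, 2²) = 218*64 + 8 = 13952 + 8 = 13960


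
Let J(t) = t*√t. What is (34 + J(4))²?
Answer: 1764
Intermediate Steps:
J(t) = t^(3/2)
(34 + J(4))² = (34 + 4^(3/2))² = (34 + 8)² = 42² = 1764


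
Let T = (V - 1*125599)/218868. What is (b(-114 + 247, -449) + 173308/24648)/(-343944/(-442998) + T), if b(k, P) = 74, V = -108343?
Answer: -17240963975395/62228964311 ≈ -277.06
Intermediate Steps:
T = -116971/109434 (T = (-108343 - 1*125599)/218868 = (-108343 - 125599)*(1/218868) = -233942*1/218868 = -116971/109434 ≈ -1.0689)
(b(-114 + 247, -449) + 173308/24648)/(-343944/(-442998) + T) = (74 + 173308/24648)/(-343944/(-442998) - 116971/109434) = (74 + 173308*(1/24648))/(-343944*(-1/442998) - 116971/109434) = (74 + 43327/6162)/(19108/24611 - 116971/109434) = 499315/(6162*(-787708409/2693280174)) = (499315/6162)*(-2693280174/787708409) = -17240963975395/62228964311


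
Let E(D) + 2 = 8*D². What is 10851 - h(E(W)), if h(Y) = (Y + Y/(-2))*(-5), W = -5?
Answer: 11346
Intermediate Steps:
E(D) = -2 + 8*D²
h(Y) = -5*Y/2 (h(Y) = (Y + Y*(-½))*(-5) = (Y - Y/2)*(-5) = (Y/2)*(-5) = -5*Y/2)
10851 - h(E(W)) = 10851 - (-5)*(-2 + 8*(-5)²)/2 = 10851 - (-5)*(-2 + 8*25)/2 = 10851 - (-5)*(-2 + 200)/2 = 10851 - (-5)*198/2 = 10851 - 1*(-495) = 10851 + 495 = 11346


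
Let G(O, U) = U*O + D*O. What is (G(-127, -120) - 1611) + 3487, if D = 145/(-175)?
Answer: 602743/35 ≈ 17221.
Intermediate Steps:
D = -29/35 (D = 145*(-1/175) = -29/35 ≈ -0.82857)
G(O, U) = -29*O/35 + O*U (G(O, U) = U*O - 29*O/35 = O*U - 29*O/35 = -29*O/35 + O*U)
(G(-127, -120) - 1611) + 3487 = ((1/35)*(-127)*(-29 + 35*(-120)) - 1611) + 3487 = ((1/35)*(-127)*(-29 - 4200) - 1611) + 3487 = ((1/35)*(-127)*(-4229) - 1611) + 3487 = (537083/35 - 1611) + 3487 = 480698/35 + 3487 = 602743/35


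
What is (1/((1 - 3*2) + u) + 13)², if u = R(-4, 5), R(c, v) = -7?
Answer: 24025/144 ≈ 166.84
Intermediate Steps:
u = -7
(1/((1 - 3*2) + u) + 13)² = (1/((1 - 3*2) - 7) + 13)² = (1/((1 - 6) - 7) + 13)² = (1/(-5 - 7) + 13)² = (1/(-12) + 13)² = (-1/12 + 13)² = (155/12)² = 24025/144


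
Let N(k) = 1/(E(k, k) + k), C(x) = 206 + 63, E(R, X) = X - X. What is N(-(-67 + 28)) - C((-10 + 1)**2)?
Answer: -10490/39 ≈ -268.97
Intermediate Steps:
E(R, X) = 0
C(x) = 269
N(k) = 1/k (N(k) = 1/(0 + k) = 1/k)
N(-(-67 + 28)) - C((-10 + 1)**2) = 1/(-(-67 + 28)) - 1*269 = 1/(-1*(-39)) - 269 = 1/39 - 269 = -10490/39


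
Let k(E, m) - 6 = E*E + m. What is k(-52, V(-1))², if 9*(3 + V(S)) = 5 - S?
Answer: 65983129/9 ≈ 7.3315e+6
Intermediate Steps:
V(S) = -22/9 - S/9 (V(S) = -3 + (5 - S)/9 = -3 + (5/9 - S/9) = -22/9 - S/9)
k(E, m) = 6 + m + E² (k(E, m) = 6 + (E*E + m) = 6 + (E² + m) = 6 + (m + E²) = 6 + m + E²)
k(-52, V(-1))² = (6 + (-22/9 - ⅑*(-1)) + (-52)²)² = (6 + (-22/9 + ⅑) + 2704)² = (6 - 7/3 + 2704)² = (8123/3)² = 65983129/9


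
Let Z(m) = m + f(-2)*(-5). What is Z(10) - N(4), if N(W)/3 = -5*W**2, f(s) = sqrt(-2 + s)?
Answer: 250 - 10*I ≈ 250.0 - 10.0*I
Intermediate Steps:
N(W) = -15*W**2 (N(W) = 3*(-5*W**2) = -15*W**2)
Z(m) = m - 10*I (Z(m) = m + sqrt(-2 - 2)*(-5) = m + sqrt(-4)*(-5) = m + (2*I)*(-5) = m - 10*I)
Z(10) - N(4) = (10 - 10*I) - (-15)*4**2 = (10 - 10*I) - (-15)*16 = (10 - 10*I) - 1*(-240) = (10 - 10*I) + 240 = 250 - 10*I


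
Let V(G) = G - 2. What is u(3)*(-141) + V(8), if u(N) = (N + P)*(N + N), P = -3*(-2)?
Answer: -7608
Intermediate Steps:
P = 6
V(G) = -2 + G
u(N) = 2*N*(6 + N) (u(N) = (N + 6)*(N + N) = (6 + N)*(2*N) = 2*N*(6 + N))
u(3)*(-141) + V(8) = (2*3*(6 + 3))*(-141) + (-2 + 8) = (2*3*9)*(-141) + 6 = 54*(-141) + 6 = -7614 + 6 = -7608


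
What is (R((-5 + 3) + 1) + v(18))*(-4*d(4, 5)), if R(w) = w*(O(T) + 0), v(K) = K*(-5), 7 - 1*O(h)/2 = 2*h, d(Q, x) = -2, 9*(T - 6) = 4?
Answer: -5632/9 ≈ -625.78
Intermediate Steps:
T = 58/9 (T = 6 + (⅑)*4 = 6 + 4/9 = 58/9 ≈ 6.4444)
O(h) = 14 - 4*h
v(K) = -5*K
R(w) = -106*w/9 (R(w) = w*((14 - 4*58/9) + 0) = w*((14 - 232/9) + 0) = w*(-106/9 + 0) = w*(-106/9) = -106*w/9)
(R((-5 + 3) + 1) + v(18))*(-4*d(4, 5)) = (-106*((-5 + 3) + 1)/9 - 5*18)*(-4*(-2)) = (-106*(-2 + 1)/9 - 90)*8 = (-106/9*(-1) - 90)*8 = (106/9 - 90)*8 = -704/9*8 = -5632/9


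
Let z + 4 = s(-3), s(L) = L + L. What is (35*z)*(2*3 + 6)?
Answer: -4200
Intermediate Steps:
s(L) = 2*L
z = -10 (z = -4 + 2*(-3) = -4 - 6 = -10)
(35*z)*(2*3 + 6) = (35*(-10))*(2*3 + 6) = -350*(6 + 6) = -350*12 = -4200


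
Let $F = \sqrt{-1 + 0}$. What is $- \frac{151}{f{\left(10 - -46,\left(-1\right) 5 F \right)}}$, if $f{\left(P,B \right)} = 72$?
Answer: $- \frac{151}{72} \approx -2.0972$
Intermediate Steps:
$F = i$ ($F = \sqrt{-1} = i \approx 1.0 i$)
$- \frac{151}{f{\left(10 - -46,\left(-1\right) 5 F \right)}} = - \frac{151}{72}$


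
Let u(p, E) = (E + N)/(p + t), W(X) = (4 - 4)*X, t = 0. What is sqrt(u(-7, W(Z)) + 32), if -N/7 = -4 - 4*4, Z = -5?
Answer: 2*sqrt(3) ≈ 3.4641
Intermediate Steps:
W(X) = 0 (W(X) = 0*X = 0)
N = 140 (N = -7*(-4 - 4*4) = -7*(-4 - 16) = -7*(-20) = 140)
u(p, E) = (140 + E)/p (u(p, E) = (E + 140)/(p + 0) = (140 + E)/p)
sqrt(u(-7, W(Z)) + 32) = sqrt((140 + 0)/(-7) + 32) = sqrt(-1/7*140 + 32) = sqrt(-20 + 32) = sqrt(12) = 2*sqrt(3)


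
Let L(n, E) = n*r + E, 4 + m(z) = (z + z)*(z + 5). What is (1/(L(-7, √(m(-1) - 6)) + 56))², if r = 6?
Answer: (14 + 3*I*√2)⁻² ≈ 0.0038868 - 0.002594*I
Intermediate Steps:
m(z) = -4 + 2*z*(5 + z) (m(z) = -4 + (z + z)*(z + 5) = -4 + (2*z)*(5 + z) = -4 + 2*z*(5 + z))
L(n, E) = E + 6*n (L(n, E) = n*6 + E = 6*n + E = E + 6*n)
(1/(L(-7, √(m(-1) - 6)) + 56))² = (1/((√((-4 + 2*(-1)² + 10*(-1)) - 6) + 6*(-7)) + 56))² = (1/((√((-4 + 2*1 - 10) - 6) - 42) + 56))² = (1/((√((-4 + 2 - 10) - 6) - 42) + 56))² = (1/((√(-12 - 6) - 42) + 56))² = (1/((√(-18) - 42) + 56))² = (1/((3*I*√2 - 42) + 56))² = (1/((-42 + 3*I*√2) + 56))² = (1/(14 + 3*I*√2))² = (14 + 3*I*√2)⁻²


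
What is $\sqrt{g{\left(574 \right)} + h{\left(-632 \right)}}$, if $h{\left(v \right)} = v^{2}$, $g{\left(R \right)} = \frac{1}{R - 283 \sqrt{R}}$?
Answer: $\frac{\sqrt{-229269377 + 113036992 \sqrt{574}}}{\sqrt{-574 + 283 \sqrt{574}}} \approx 632.0$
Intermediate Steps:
$\sqrt{g{\left(574 \right)} + h{\left(-632 \right)}} = \sqrt{\frac{1}{574 - 283 \sqrt{574}} + \left(-632\right)^{2}} = \sqrt{\frac{1}{574 - 283 \sqrt{574}} + 399424} = \sqrt{399424 + \frac{1}{574 - 283 \sqrt{574}}}$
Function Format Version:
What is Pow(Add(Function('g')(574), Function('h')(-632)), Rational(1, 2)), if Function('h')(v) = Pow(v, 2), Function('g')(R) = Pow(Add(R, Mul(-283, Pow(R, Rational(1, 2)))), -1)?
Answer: Mul(Pow(Add(-229269377, Mul(113036992, Pow(574, Rational(1, 2)))), Rational(1, 2)), Pow(Add(-574, Mul(283, Pow(574, Rational(1, 2)))), Rational(-1, 2))) ≈ 632.00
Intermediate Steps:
Pow(Add(Function('g')(574), Function('h')(-632)), Rational(1, 2)) = Pow(Add(Pow(Add(574, Mul(-283, Pow(574, Rational(1, 2)))), -1), Pow(-632, 2)), Rational(1, 2)) = Pow(Add(Pow(Add(574, Mul(-283, Pow(574, Rational(1, 2)))), -1), 399424), Rational(1, 2)) = Pow(Add(399424, Pow(Add(574, Mul(-283, Pow(574, Rational(1, 2)))), -1)), Rational(1, 2))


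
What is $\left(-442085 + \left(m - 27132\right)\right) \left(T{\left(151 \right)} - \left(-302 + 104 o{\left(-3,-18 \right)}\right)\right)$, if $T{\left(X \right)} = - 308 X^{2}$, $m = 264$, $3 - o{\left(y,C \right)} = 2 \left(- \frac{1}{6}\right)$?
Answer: $\frac{9880022793874}{3} \approx 3.2933 \cdot 10^{12}$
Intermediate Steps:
$o{\left(y,C \right)} = \frac{10}{3}$ ($o{\left(y,C \right)} = 3 - 2 \left(- \frac{1}{6}\right) = 3 - - \frac{1}{3} = 3 + \frac{1}{3} = \frac{10}{3}$)
$\left(-442085 + \left(m - 27132\right)\right) \left(T{\left(151 \right)} - \left(-302 + 104 o{\left(-3,-18 \right)}\right)\right) = \left(-442085 + \left(264 - 27132\right)\right) \left(- 308 \cdot 151^{2} + \left(\left(-104\right) \frac{10}{3} + 302\right)\right) = \left(-442085 + \left(264 - 27132\right)\right) \left(\left(-308\right) 22801 + \left(- \frac{1040}{3} + 302\right)\right) = \left(-442085 - 26868\right) \left(-7022708 - \frac{134}{3}\right) = \left(-468953\right) \left(- \frac{21068258}{3}\right) = \frac{9880022793874}{3}$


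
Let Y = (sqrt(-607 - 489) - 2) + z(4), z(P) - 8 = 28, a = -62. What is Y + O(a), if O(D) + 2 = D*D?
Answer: 3876 + 2*I*sqrt(274) ≈ 3876.0 + 33.106*I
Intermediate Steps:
z(P) = 36 (z(P) = 8 + 28 = 36)
O(D) = -2 + D**2 (O(D) = -2 + D*D = -2 + D**2)
Y = 34 + 2*I*sqrt(274) (Y = (sqrt(-607 - 489) - 2) + 36 = (sqrt(-1096) - 2) + 36 = (2*I*sqrt(274) - 2) + 36 = (-2 + 2*I*sqrt(274)) + 36 = 34 + 2*I*sqrt(274) ≈ 34.0 + 33.106*I)
Y + O(a) = (34 + 2*I*sqrt(274)) + (-2 + (-62)**2) = (34 + 2*I*sqrt(274)) + (-2 + 3844) = (34 + 2*I*sqrt(274)) + 3842 = 3876 + 2*I*sqrt(274)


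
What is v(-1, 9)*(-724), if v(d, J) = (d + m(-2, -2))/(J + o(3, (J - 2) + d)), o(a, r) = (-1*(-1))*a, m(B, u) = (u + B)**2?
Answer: -905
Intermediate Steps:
m(B, u) = (B + u)**2
o(a, r) = a (o(a, r) = 1*a = a)
v(d, J) = (16 + d)/(3 + J) (v(d, J) = (d + (-2 - 2)**2)/(J + 3) = (d + (-4)**2)/(3 + J) = (d + 16)/(3 + J) = (16 + d)/(3 + J))
v(-1, 9)*(-724) = ((16 - 1)/(3 + 9))*(-724) = (15/12)*(-724) = ((1/12)*15)*(-724) = (5/4)*(-724) = -905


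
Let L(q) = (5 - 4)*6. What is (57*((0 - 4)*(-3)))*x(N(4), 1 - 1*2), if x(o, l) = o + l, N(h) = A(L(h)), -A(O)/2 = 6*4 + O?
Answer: -41724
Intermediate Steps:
L(q) = 6 (L(q) = 1*6 = 6)
A(O) = -48 - 2*O (A(O) = -2*(6*4 + O) = -2*(24 + O) = -48 - 2*O)
N(h) = -60 (N(h) = -48 - 2*6 = -48 - 12 = -60)
x(o, l) = l + o
(57*((0 - 4)*(-3)))*x(N(4), 1 - 1*2) = (57*((0 - 4)*(-3)))*((1 - 1*2) - 60) = (57*(-4*(-3)))*((1 - 2) - 60) = (57*12)*(-1 - 60) = 684*(-61) = -41724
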